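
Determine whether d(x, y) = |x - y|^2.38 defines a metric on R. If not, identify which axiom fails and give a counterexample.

No. d(x,y) = |x-y|^2.38 fails the triangle inequality since p = 2.38 > 1. Counterexample: x = -3, y = 6, z = 7. d(x,z) = |-3 - 7|^2.38 = 10^2.38 ≈ 239.8833, but d(x,y) + d(y,z) = 9^2.38 + 1^2.38 ≈ 186.6797 + 1 = 187.6797. Since 239.8833 > 187.6797, the triangle inequality is violated.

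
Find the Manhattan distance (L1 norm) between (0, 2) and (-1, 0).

Σ|x_i - y_i| = |0 - (-1)| + |2 - 0| = 1 + 2 = 3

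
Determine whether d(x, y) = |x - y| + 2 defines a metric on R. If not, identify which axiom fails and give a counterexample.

No. d fails identity of indiscernibles (specifically d(x,x) = 0): d(4, 4) = |4 - 4| + 2 = 0 + 2 = 2 ≠ 0.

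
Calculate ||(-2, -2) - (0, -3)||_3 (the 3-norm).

(Σ|x_i - y_i|^3)^(1/3) = (|-2 - 0|^3 + |-2 - (-3)|^3)^(1/3)
= (2^3 + 1^3)^(1/3) = (8 + 1)^(1/3) = (9)^(1/3) ≈ 2.0801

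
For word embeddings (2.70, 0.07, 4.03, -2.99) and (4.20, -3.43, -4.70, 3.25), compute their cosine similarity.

With u = (2.70, 0.07, 4.03, -2.99), v = (4.20, -3.43, -4.70, 3.25):
u·v = 2.7·4.2 + 0.07·(-3.43) + 4.03·(-4.7) + (-2.99)·3.25 = 11.34 + (-0.2401) + (-18.941) + (-9.7175) = -17.5586.
|u| = √(2.7² + 0.07² + 4.03² + (-2.99)²) = √(7.29 + 0.0049 + 16.2409 + 8.9401) = √32.4759, |v| = √(4.2² + (-3.43)² + (-4.7)² + 3.25²) = √(17.64 + 11.7649 + 22.09 + 10.5625) = √62.0574.
cos θ = (u·v)/(|u||v|) = -17.5586/(√32.4759·√62.0574) ≈ -0.3911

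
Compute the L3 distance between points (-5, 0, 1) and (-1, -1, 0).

(Σ|x_i - y_i|^3)^(1/3) = (|-5 - (-1)|^3 + |0 - (-1)|^3 + |1 - 0|^3)^(1/3)
= (4^3 + 1^3 + 1^3)^(1/3) = (64 + 1 + 1)^(1/3) = (66)^(1/3) ≈ 4.0412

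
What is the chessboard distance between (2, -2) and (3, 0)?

max(|x_i - y_i|) = max(|2 - 3|, |-2 - 0|) = max(1, 2) = 2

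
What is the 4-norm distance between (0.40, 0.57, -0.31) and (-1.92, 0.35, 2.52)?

(Σ|x_i - y_i|^4)^(1/4) = (|0.4 - (-1.92)|^4 + |0.57 - 0.35|^4 + |-0.31 - 2.52|^4)^(1/4)
= (2.32^4 + 0.22^4 + 2.83^4)^(1/4) ≈ (28.9702 + 0.0023 + 64.1425)^(1/4) = (93.115)^(1/4) ≈ 3.1064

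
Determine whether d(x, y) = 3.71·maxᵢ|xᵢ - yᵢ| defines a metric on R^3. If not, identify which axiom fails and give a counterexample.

Yes. The L∞ (Chebyshev) norm induces a metric on R^3, and multiplying a metric by a positive constant 3.71 > 0 preserves all four axioms: non-negativity (3.71·||x-y|| ≥ 0), identity (3.71·||x-y|| = 0 ⟺ ||x-y|| = 0 ⟺ x = y), symmetry (||x-y|| = ||y-x||), and the triangle inequality (3.71·||x-z|| ≤ 3.71·||x-y|| + 3.71·||y-z||). So d is a metric.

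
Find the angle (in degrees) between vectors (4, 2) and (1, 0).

With u = (4, 2), v = (1, 0):
u·v = 4·1 + 2·0 = 4 + 0 = 4.
|u| = √(4² + 2²) = √20, |v| = √(1² + 0²) = √1, so |u||v| = √(20·1) = √20.
cos θ = (u·v)/(|u||v|) = 4/√20 ≈ 0.894427
θ = arccos(0.894427) ≈ 26.57°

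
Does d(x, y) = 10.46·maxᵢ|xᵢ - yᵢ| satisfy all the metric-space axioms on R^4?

Yes. The L∞ (Chebyshev) norm induces a metric on R^4, and multiplying a metric by a positive constant 10.46 > 0 preserves all four axioms: non-negativity (10.46·||x-y|| ≥ 0), identity (10.46·||x-y|| = 0 ⟺ ||x-y|| = 0 ⟺ x = y), symmetry (||x-y|| = ||y-x||), and the triangle inequality (10.46·||x-z|| ≤ 10.46·||x-y|| + 10.46·||y-z||). So d is a metric.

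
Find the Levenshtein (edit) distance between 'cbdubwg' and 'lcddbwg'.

Let D[i][j] be the edit distance between the first i characters of 'cbdubwg' and the first j characters of 'lcddbwg', with D[i][0] = i, D[0][j] = j, and D[i][j] = D[i-1][j-1] if the characters match, else 1 + min(D[i-1][j], D[i][j-1], D[i-1][j-1]). Filling the table (rows: prefixes of 'cbdubwg', columns: prefixes of 'lcddbwg'):
     ε  l  c  d  d  b  w  g
  ε  0  1  2  3  4  5  6  7
  c  1  1  1  2  3  4  5  6
  b  2  2  2  2  3  3  4  5
  d  3  3  3  2  2  3  4  5
  u  4  4  4  3  3  3  4  5
  b  5  5  5  4  4  3  4  5
  w  6  6  6  5  5  4  3  4
  g  7  7  7  6  6  5  4  3
The bottom-right entry gives D[7][7] = 3, so no sequence of fewer than 3 edits works. Backtracking through the table gives one optimal edit sequence (3 edits):
  cbdubwg → lbdubwg (sub c→l @1)
  lbdubwg → lcdubwg (sub b→c @2)
  lcdubwg → lcddbwg (sub u→d @4)
Edit distance = 3.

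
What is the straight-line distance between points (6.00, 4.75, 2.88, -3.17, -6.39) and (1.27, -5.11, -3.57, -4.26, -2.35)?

√(Σ(x_i - y_i)²) = √((6 - 1.27)² + (4.75 - (-5.11))² + (2.88 - (-3.57))² + (-3.17 - (-4.26))² + (-6.39 - (-2.35))²)
= √(4.73² + 9.86² + 6.45² + 1.09² + (-4.04)²) = √(22.3729 + 97.2196 + 41.6025 + 1.1881 + 16.3216) = √178.7047 ≈ 13.368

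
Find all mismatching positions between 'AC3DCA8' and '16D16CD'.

Differing positions: 1, 2, 3, 4, 5, 6, 7. Hamming distance = 7.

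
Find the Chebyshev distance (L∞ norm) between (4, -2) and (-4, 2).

max(|x_i - y_i|) = max(|4 - (-4)|, |-2 - 2|) = max(8, 4) = 8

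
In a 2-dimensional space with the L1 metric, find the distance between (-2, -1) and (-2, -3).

Σ|x_i - y_i| = |-2 - (-2)| + |-1 - (-3)| = 0 + 2 = 2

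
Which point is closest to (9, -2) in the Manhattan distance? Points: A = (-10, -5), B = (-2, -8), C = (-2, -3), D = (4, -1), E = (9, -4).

Distances: d(A) = 22, d(B) = 17, d(C) = 12, d(D) = 6, d(E) = 2. Nearest: E = (9, -4) with distance 2.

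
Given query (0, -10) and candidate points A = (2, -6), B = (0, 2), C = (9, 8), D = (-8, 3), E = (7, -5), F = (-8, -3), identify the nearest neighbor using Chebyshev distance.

Distances: d(A) = 4, d(B) = 12, d(C) = 18, d(D) = 13, d(E) = 7, d(F) = 8. Nearest: A = (2, -6) with distance 4.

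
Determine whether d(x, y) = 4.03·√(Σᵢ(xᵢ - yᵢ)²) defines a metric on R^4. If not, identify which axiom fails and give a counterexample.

Yes. The L2 (Euclidean) norm induces a metric on R^4, and multiplying a metric by a positive constant 4.03 > 0 preserves all four axioms: non-negativity (4.03·||x-y|| ≥ 0), identity (4.03·||x-y|| = 0 ⟺ ||x-y|| = 0 ⟺ x = y), symmetry (||x-y|| = ||y-x||), and the triangle inequality (4.03·||x-z|| ≤ 4.03·||x-y|| + 4.03·||y-z||). So d is a metric.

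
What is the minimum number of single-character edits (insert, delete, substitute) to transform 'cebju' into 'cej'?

Let D[i][j] be the edit distance between the first i characters of 'cebju' and the first j characters of 'cej', with D[i][0] = i, D[0][j] = j, and D[i][j] = D[i-1][j-1] if the characters match, else 1 + min(D[i-1][j], D[i][j-1], D[i-1][j-1]). Filling the table (rows: prefixes of 'cebju', columns: prefixes of 'cej'):
     ε  c  e  j
  ε  0  1  2  3
  c  1  0  1  2
  e  2  1  0  1
  b  3  2  1  1
  j  4  3  2  1
  u  5  4  3  2
The bottom-right entry gives D[5][3] = 2, so no sequence of fewer than 2 edits works. Backtracking through the table gives one optimal edit sequence (2 edits):
  cebju → ceju (del b @3)
  ceju → cej (del u @4)
Edit distance = 2.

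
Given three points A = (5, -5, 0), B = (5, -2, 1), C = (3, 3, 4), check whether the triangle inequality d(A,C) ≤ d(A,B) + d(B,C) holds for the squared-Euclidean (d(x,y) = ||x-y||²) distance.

d(A,B) = 0² + 3² + 1² = 10, d(B,C) = 2² + 5² + 3² = 38, d(A,C) = 2² + 8² + 4² = 84.
d(A,C) = 84 > 10 + 38 = 48. Triangle inequality is VIOLATED. (Squared-Euclidean is not a metric — this is a counterexample.)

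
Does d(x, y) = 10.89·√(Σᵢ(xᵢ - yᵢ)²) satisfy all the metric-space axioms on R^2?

Yes. The L2 (Euclidean) norm induces a metric on R^2, and multiplying a metric by a positive constant 10.89 > 0 preserves all four axioms: non-negativity (10.89·||x-y|| ≥ 0), identity (10.89·||x-y|| = 0 ⟺ ||x-y|| = 0 ⟺ x = y), symmetry (||x-y|| = ||y-x||), and the triangle inequality (10.89·||x-z|| ≤ 10.89·||x-y|| + 10.89·||y-z||). So d is a metric.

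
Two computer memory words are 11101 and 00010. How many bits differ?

Differing positions: 1, 2, 3, 4, 5. Hamming distance = 5.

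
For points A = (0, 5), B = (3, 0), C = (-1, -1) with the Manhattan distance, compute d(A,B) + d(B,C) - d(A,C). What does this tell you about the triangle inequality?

d(A,B) = 3 + 5 = 8, d(B,C) = 4 + 1 = 5, d(A,C) = 1 + 6 = 7.
d(A,B) + d(B,C) - d(A,C) = 8 + 5 - 7 = 13 - 7 = 6. This is ≥ 0, so the triangle inequality holds for these points.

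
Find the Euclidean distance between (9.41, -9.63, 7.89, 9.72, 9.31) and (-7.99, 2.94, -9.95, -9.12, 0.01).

√(Σ(x_i - y_i)²) = √((9.41 - (-7.99))² + (-9.63 - 2.94)² + (7.89 - (-9.95))² + (9.72 - (-9.12))² + (9.31 - 0.01)²)
= √(17.4² + (-12.57)² + 17.84² + 18.84² + 9.3²) = √(302.76 + 158.0049 + 318.2656 + 354.9456 + 86.49) = √1220.4661 ≈ 34.9352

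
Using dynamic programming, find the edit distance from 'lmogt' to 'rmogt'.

Let D[i][j] be the edit distance between the first i characters of 'lmogt' and the first j characters of 'rmogt', with D[i][0] = i, D[0][j] = j, and D[i][j] = D[i-1][j-1] if the characters match, else 1 + min(D[i-1][j], D[i][j-1], D[i-1][j-1]). Filling the table (rows: prefixes of 'lmogt', columns: prefixes of 'rmogt'):
     ε  r  m  o  g  t
  ε  0  1  2  3  4  5
  l  1  1  2  3  4  5
  m  2  2  1  2  3  4
  o  3  3  2  1  2  3
  g  4  4  3  2  1  2
  t  5  5  4  3  2  1
The bottom-right entry gives D[5][5] = 1, so no sequence of fewer than 1 edit works. Backtracking through the table gives one optimal edit sequence (1 edit):
  lmogt → rmogt (sub l→r @1)
Edit distance = 1.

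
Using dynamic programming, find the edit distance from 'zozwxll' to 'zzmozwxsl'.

Let D[i][j] be the edit distance between the first i characters of 'zozwxll' and the first j characters of 'zzmozwxsl', with D[i][0] = i, D[0][j] = j, and D[i][j] = D[i-1][j-1] if the characters match, else 1 + min(D[i-1][j], D[i][j-1], D[i-1][j-1]). Filling the table (rows: prefixes of 'zozwxll', columns: prefixes of 'zzmozwxsl'):
     ε  z  z  m  o  z  w  x  s  l
  ε  0  1  2  3  4  5  6  7  8  9
  z  1  0  1  2  3  4  5  6  7  8
  o  2  1  1  2  2  3  4  5  6  7
  z  3  2  1  2  3  2  3  4  5  6
  w  4  3  2  2  3  3  2  3  4  5
  x  5  4  3  3  3  4  3  2  3  4
  l  6  5  4  4  4  4  4  3  3  3
  l  7  6  5  5  5  5  5  4  4  3
The bottom-right entry gives D[7][9] = 3, so no sequence of fewer than 3 edits works. Backtracking through the table gives one optimal edit sequence (3 edits):
  zozwxll → zzozwxll (ins z @1)
  zzozwxll → zzmozwxll (ins m @3)
  zzmozwxll → zzmozwxsl (sub l→s @8)
Edit distance = 3.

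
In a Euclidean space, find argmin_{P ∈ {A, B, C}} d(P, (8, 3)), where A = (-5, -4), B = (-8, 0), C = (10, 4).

Distances: d(A) ≈ 14.7648, d(B) ≈ 16.2788, d(C) ≈ 2.2361. Nearest: C = (10, 4) with distance 2.2361.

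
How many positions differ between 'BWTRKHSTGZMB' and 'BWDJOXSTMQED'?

Differing positions: 3, 4, 5, 6, 9, 10, 11, 12. Hamming distance = 8.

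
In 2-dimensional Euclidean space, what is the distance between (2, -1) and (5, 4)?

√(Σ(x_i - y_i)²) = √((2 - 5)² + (-1 - 4)²)
= √((-3)² + (-5)²) = √(9 + 25) = √34 ≈ 5.831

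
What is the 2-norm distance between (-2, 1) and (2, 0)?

(Σ|x_i - y_i|^2)^(1/2) = (|-2 - 2|^2 + |1 - 0|^2)^(1/2)
= (4^2 + 1^2)^(1/2) = (16 + 1)^(1/2) = (17)^(1/2) ≈ 4.1231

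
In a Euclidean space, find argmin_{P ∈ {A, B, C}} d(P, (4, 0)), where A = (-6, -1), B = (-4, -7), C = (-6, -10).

Distances: d(A) ≈ 10.0499, d(B) ≈ 10.6301, d(C) ≈ 14.1421. Nearest: A = (-6, -1) with distance 10.0499.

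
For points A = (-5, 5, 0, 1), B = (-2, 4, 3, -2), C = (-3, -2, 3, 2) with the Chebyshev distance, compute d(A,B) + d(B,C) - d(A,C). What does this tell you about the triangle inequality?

d(A,B) = max(3, 1, 3, 3) = 3, d(B,C) = max(1, 6, 0, 4) = 6, d(A,C) = max(2, 7, 3, 1) = 7.
d(A,B) + d(B,C) - d(A,C) = 3 + 6 - 7 = 9 - 7 = 2. This is ≥ 0, so the triangle inequality holds for these points.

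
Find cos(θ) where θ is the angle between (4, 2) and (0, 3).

With u = (4, 2), v = (0, 3):
u·v = 4·0 + 2·3 = 0 + 6 = 6.
|u| = √(4² + 2²) = √20, |v| = √(0² + 3²) = √9, so |u||v| = √(20·9) = √180.
cos θ = (u·v)/(|u||v|) = 6/√180 ≈ 0.4472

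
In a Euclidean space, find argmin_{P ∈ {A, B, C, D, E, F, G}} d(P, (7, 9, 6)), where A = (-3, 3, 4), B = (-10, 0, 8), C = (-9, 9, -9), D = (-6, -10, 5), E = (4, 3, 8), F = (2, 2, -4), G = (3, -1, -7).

Distances: d(A) ≈ 11.8322, d(B) ≈ 19.3391, d(C) ≈ 21.9317, d(D) ≈ 23.0434, d(E) = 7, d(F) ≈ 13.1909, d(G) ≈ 16.8819. Nearest: E = (4, 3, 8) with distance 7.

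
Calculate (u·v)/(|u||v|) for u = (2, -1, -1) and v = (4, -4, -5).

With u = (2, -1, -1), v = (4, -4, -5):
u·v = 2·4 + (-1)·(-4) + (-1)·(-5) = 8 + 4 + 5 = 17.
|u| = √(2² + (-1)² + (-1)²) = √6, |v| = √(4² + (-4)² + (-5)²) = √57, so |u||v| = √(6·57) = √342.
cos θ = (u·v)/(|u||v|) = 17/√342 ≈ 0.9193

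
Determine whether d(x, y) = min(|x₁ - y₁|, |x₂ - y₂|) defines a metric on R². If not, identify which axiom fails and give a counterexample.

No. d fails identity of indiscernibles: take x = (1, 0) and y = (1, 5). Then d(x,y) = min(|1 - 1|, |0 - 5|) = min(0, 5) = 0, yet x ≠ y.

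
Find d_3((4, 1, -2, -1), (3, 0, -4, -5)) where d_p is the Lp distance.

(Σ|x_i - y_i|^3)^(1/3) = (|4 - 3|^3 + |1 - 0|^3 + |-2 - (-4)|^3 + |-1 - (-5)|^3)^(1/3)
= (1^3 + 1^3 + 2^3 + 4^3)^(1/3) = (1 + 1 + 8 + 64)^(1/3) = (74)^(1/3) ≈ 4.1983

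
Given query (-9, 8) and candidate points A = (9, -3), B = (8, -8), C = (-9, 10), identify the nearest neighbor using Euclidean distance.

Distances: d(A) ≈ 21.095, d(B) ≈ 23.3452, d(C) = 2. Nearest: C = (-9, 10) with distance 2.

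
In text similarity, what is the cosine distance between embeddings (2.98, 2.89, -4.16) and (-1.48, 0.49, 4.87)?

With u = (2.98, 2.89, -4.16), v = (-1.48, 0.49, 4.87):
u·v = 2.98·(-1.48) + 2.89·0.49 + (-4.16)·4.87 = (-4.4104) + 1.4161 + (-20.2592) = -23.2535.
|u| = √(2.98² + 2.89² + (-4.16)²) = √(8.8804 + 8.3521 + 17.3056) = √34.5381, |v| = √((-1.48)² + 0.49² + 4.87²) = √(2.1904 + 0.2401 + 23.7169) = √26.1474.
cos θ = (u·v)/(|u||v|) = -23.2535/(√34.5381·√26.1474) ≈ -0.7738
Cosine distance = 1 - cos θ ≈ 1 - (-0.7738) = 1.7738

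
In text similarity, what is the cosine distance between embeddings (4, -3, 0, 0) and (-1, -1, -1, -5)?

With u = (4, -3, 0, 0), v = (-1, -1, -1, -5):
u·v = 4·(-1) + (-3)·(-1) + 0·(-1) + 0·(-5) = (-4) + 3 + 0 + 0 = -1.
|u| = √(4² + (-3)² + 0² + 0²) = √25, |v| = √((-1)² + (-1)² + (-1)² + (-5)²) = √28, so |u||v| = √(25·28) = √700.
cos θ = (u·v)/(|u||v|) = -1/√700 ≈ -0.0378
Cosine distance = 1 - cos θ ≈ 1 - (-0.0378) = 1.0378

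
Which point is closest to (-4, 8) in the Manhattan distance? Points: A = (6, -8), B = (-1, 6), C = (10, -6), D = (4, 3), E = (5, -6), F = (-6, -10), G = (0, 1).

Distances: d(A) = 26, d(B) = 5, d(C) = 28, d(D) = 13, d(E) = 23, d(F) = 20, d(G) = 11. Nearest: B = (-1, 6) with distance 5.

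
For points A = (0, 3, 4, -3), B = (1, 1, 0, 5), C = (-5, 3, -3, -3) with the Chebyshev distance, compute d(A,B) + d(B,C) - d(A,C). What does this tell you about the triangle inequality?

d(A,B) = max(1, 2, 4, 8) = 8, d(B,C) = max(6, 2, 3, 8) = 8, d(A,C) = max(5, 0, 7, 0) = 7.
d(A,B) + d(B,C) - d(A,C) = 8 + 8 - 7 = 16 - 7 = 9. This is ≥ 0, so the triangle inequality holds for these points.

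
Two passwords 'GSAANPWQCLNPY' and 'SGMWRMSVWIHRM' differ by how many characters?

Differing positions: 1, 2, 3, 4, 5, 6, 7, 8, 9, 10, 11, 12, 13. Hamming distance = 13.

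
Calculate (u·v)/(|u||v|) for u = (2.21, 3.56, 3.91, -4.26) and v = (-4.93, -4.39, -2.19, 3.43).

With u = (2.21, 3.56, 3.91, -4.26), v = (-4.93, -4.39, -2.19, 3.43):
u·v = 2.21·(-4.93) + 3.56·(-4.39) + 3.91·(-2.19) + (-4.26)·3.43 = (-10.8953) + (-15.6284) + (-8.5629) + (-14.6118) = -49.6984.
|u| = √(2.21² + 3.56² + 3.91² + (-4.26)²) = √(4.8841 + 12.6736 + 15.2881 + 18.1476) = √50.9934, |v| = √((-4.93)² + (-4.39)² + (-2.19)² + 3.43²) = √(24.3049 + 19.2721 + 4.7961 + 11.7649) = √60.138.
cos θ = (u·v)/(|u||v|) = -49.6984/(√50.9934·√60.138) ≈ -0.8975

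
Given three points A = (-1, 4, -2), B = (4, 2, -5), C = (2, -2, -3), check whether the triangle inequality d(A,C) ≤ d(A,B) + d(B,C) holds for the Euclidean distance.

d(A,B) = √(5² + 2² + 3²) = √38 ≈ 6.1644, d(B,C) = √(2² + 4² + 2²) = √24 ≈ 4.899, d(A,C) = √(3² + 6² + 1²) = √46 ≈ 6.7823.
d(A,C) ≈ 6.7823 ≤ 6.1644 + 4.899 = 11.0634. Triangle inequality is satisfied.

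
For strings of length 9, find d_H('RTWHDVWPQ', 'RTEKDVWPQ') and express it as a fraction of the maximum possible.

Differing positions: 3, 4. Hamming distance = 2. The maximum possible Hamming distance for length-9 strings is 9, so d_H/9 = 2/9 ≈ 0.2222.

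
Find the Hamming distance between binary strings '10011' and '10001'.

Differing positions: 4. Hamming distance = 1.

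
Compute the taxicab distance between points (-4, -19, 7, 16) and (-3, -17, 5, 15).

Σ|x_i - y_i| = |-4 - (-3)| + |-19 - (-17)| + |7 - 5| + |16 - 15| = 1 + 2 + 2 + 1 = 6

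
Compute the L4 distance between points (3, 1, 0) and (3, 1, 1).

(Σ|x_i - y_i|^4)^(1/4) = (|3 - 3|^4 + |1 - 1|^4 + |0 - 1|^4)^(1/4)
= (0^4 + 0^4 + 1^4)^(1/4) = (0 + 0 + 1)^(1/4) = (1)^(1/4) = 1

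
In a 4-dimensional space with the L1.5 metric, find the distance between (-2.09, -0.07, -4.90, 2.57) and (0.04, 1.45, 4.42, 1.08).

(Σ|x_i - y_i|^1.5)^(1/1.5) = (|-2.09 - 0.04|^1.5 + |-0.07 - 1.45|^1.5 + |-4.9 - 4.42|^1.5 + |2.57 - 1.08|^1.5)^(1/1.5)
= (2.13^1.5 + 1.52^1.5 + 9.32^1.5 + 1.49^1.5)^(1/1.5) ≈ (3.1086 + 1.874 + 28.4527 + 1.8188)^(1/1.5) = (35.2541)^(1/1.5) ≈ 10.7516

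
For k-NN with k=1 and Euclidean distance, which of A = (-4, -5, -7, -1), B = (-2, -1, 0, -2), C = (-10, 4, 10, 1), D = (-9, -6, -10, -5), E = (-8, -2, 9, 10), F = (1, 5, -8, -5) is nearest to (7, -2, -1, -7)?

Distances: d(A) ≈ 14.2127, d(B) ≈ 10.3923, d(C) ≈ 22.5832, d(D) ≈ 18.8944, d(E) ≈ 24.779, d(F) ≈ 11.7473. Nearest: B = (-2, -1, 0, -2) with distance 10.3923.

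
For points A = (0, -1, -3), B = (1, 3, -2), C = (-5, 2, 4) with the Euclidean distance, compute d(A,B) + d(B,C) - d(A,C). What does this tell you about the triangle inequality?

d(A,B) = √(1² + 4² + 1²) = √18 ≈ 4.2426, d(B,C) = √(6² + 1² + 6²) = √73 ≈ 8.544, d(A,C) = √(5² + 3² + 7²) = √83 ≈ 9.1104.
d(A,B) + d(B,C) - d(A,C) = 4.2426 + 8.544 - 9.1104 = 12.7866 - 9.1104 = 3.6762 (to 4 decimal places). This is ≥ 0, so the triangle inequality holds for these points.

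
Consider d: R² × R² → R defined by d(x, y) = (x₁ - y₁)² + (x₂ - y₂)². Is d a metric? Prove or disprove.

No. The squared Euclidean distance fails the triangle inequality. Counterexample: x = (0, 0), y = (3, 4), z = (6, 8). d(x,z) = 6² + 8² = 100, but d(x,y) + d(y,z) = (3² + 4²) + (3² + 4²) = 25 + 25 = 50. Since 100 > 50, the triangle inequality is violated. (Note: √d, the ordinary Euclidean distance, IS a metric.)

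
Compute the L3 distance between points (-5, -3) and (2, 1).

(Σ|x_i - y_i|^3)^(1/3) = (|-5 - 2|^3 + |-3 - 1|^3)^(1/3)
= (7^3 + 4^3)^(1/3) = (343 + 64)^(1/3) = (407)^(1/3) ≈ 7.4108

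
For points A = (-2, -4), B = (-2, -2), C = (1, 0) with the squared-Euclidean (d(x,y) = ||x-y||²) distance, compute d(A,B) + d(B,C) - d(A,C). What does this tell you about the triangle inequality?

d(A,B) = 0² + 2² = 4, d(B,C) = 3² + 2² = 13, d(A,C) = 3² + 4² = 25.
d(A,B) + d(B,C) - d(A,C) = 4 + 13 - 25 = 17 - 25 = -8. This is < 0, so the triangle inequality FAILS for these points (squared-Euclidean is not a metric).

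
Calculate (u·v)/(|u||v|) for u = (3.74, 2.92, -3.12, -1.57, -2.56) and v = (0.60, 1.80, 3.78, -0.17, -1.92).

With u = (3.74, 2.92, -3.12, -1.57, -2.56), v = (0.60, 1.80, 3.78, -0.17, -1.92):
u·v = 3.74·0.6 + 2.92·1.8 + (-3.12)·3.78 + (-1.57)·(-0.17) + (-2.56)·(-1.92) = 2.244 + 5.256 + (-11.7936) + 0.2669 + 4.9152 = 0.8885.
|u| = √(3.74² + 2.92² + (-3.12)² + (-1.57)² + (-2.56)²) = √(13.9876 + 8.5264 + 9.7344 + 2.4649 + 6.5536) = √41.2669, |v| = √(0.6² + 1.8² + 3.78² + (-0.17)² + (-1.92)²) = √(0.36 + 3.24 + 14.2884 + 0.0289 + 3.6864) = √21.6037.
cos θ = (u·v)/(|u||v|) = 0.8885/(√41.2669·√21.6037) ≈ 0.0298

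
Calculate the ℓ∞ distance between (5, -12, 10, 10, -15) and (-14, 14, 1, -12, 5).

max(|x_i - y_i|) = max(|5 - (-14)|, |-12 - 14|, |10 - 1|, |10 - (-12)|, |-15 - 5|) = max(19, 26, 9, 22, 20) = 26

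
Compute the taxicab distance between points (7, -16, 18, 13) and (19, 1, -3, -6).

Σ|x_i - y_i| = |7 - 19| + |-16 - 1| + |18 - (-3)| + |13 - (-6)| = 12 + 17 + 21 + 19 = 69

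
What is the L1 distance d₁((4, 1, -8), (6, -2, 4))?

Σ|x_i - y_i| = |4 - 6| + |1 - (-2)| + |-8 - 4| = 2 + 3 + 12 = 17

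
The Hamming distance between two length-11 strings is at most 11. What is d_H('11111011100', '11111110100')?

Differing positions: 6, 8. Hamming distance = 2. The maximum possible Hamming distance for length-11 strings is 11, so d_H/11 = 2/11 ≈ 0.1818.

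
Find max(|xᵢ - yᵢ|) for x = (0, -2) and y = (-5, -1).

max(|x_i - y_i|) = max(|0 - (-5)|, |-2 - (-1)|) = max(5, 1) = 5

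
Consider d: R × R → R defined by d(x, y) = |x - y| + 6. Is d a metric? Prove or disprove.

No. d fails identity of indiscernibles (specifically d(x,x) = 0): d(0, 0) = |0 - 0| + 6 = 0 + 6 = 6 ≠ 0.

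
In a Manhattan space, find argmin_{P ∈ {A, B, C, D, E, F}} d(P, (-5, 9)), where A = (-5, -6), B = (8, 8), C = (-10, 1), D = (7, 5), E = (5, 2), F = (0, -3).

Distances: d(A) = 15, d(B) = 14, d(C) = 13, d(D) = 16, d(E) = 17, d(F) = 17. Nearest: C = (-10, 1) with distance 13.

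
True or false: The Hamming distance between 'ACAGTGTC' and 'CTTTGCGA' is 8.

Differing positions: 1, 2, 3, 4, 5, 6, 7, 8. Hamming distance = 8, so the claim is true.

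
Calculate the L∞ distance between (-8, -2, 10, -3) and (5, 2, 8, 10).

max(|x_i - y_i|) = max(|-8 - 5|, |-2 - 2|, |10 - 8|, |-3 - 10|) = max(13, 4, 2, 13) = 13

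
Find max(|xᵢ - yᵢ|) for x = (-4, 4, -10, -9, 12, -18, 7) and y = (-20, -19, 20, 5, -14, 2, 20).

max(|x_i - y_i|) = max(|-4 - (-20)|, |4 - (-19)|, |-10 - 20|, |-9 - 5|, |12 - (-14)|, |-18 - 2|, |7 - 20|) = max(16, 23, 30, 14, 26, 20, 13) = 30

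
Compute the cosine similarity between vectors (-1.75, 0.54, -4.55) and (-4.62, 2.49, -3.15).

With u = (-1.75, 0.54, -4.55), v = (-4.62, 2.49, -3.15):
u·v = (-1.75)·(-4.62) + 0.54·2.49 + (-4.55)·(-3.15) = 8.085 + 1.3446 + 14.3325 = 23.7621.
|u| = √((-1.75)² + 0.54² + (-4.55)²) = √(3.0625 + 0.2916 + 20.7025) = √24.0566, |v| = √((-4.62)² + 2.49² + (-3.15)²) = √(21.3444 + 6.2001 + 9.9225) = √37.467.
cos θ = (u·v)/(|u||v|) = 23.7621/(√24.0566·√37.467) ≈ 0.7915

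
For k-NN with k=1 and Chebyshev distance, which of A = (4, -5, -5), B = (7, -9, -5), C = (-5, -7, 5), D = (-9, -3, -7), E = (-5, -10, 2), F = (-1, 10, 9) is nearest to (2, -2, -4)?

Distances: d(A) = 3, d(B) = 7, d(C) = 9, d(D) = 11, d(E) = 8, d(F) = 13. Nearest: A = (4, -5, -5) with distance 3.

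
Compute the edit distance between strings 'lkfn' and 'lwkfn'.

Let D[i][j] be the edit distance between the first i characters of 'lkfn' and the first j characters of 'lwkfn', with D[i][0] = i, D[0][j] = j, and D[i][j] = D[i-1][j-1] if the characters match, else 1 + min(D[i-1][j], D[i][j-1], D[i-1][j-1]). Filling the table (rows: prefixes of 'lkfn', columns: prefixes of 'lwkfn'):
     ε  l  w  k  f  n
  ε  0  1  2  3  4  5
  l  1  0  1  2  3  4
  k  2  1  1  1  2  3
  f  3  2  2  2  1  2
  n  4  3  3  3  2  1
The bottom-right entry gives D[4][5] = 1, so no sequence of fewer than 1 edit works. Backtracking through the table gives one optimal edit sequence (1 edit):
  lkfn → lwkfn (ins w @2)
Edit distance = 1.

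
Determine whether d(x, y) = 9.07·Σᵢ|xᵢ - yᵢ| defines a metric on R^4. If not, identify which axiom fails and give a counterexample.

Yes. The L1 (Manhattan) norm induces a metric on R^4, and multiplying a metric by a positive constant 9.07 > 0 preserves all four axioms: non-negativity (9.07·||x-y|| ≥ 0), identity (9.07·||x-y|| = 0 ⟺ ||x-y|| = 0 ⟺ x = y), symmetry (||x-y|| = ||y-x||), and the triangle inequality (9.07·||x-z|| ≤ 9.07·||x-y|| + 9.07·||y-z||). So d is a metric.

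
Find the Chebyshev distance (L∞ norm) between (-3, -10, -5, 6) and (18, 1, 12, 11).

max(|x_i - y_i|) = max(|-3 - 18|, |-10 - 1|, |-5 - 12|, |6 - 11|) = max(21, 11, 17, 5) = 21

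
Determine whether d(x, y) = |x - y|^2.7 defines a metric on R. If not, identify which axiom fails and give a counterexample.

No. d(x,y) = |x-y|^2.7 fails the triangle inequality since p = 2.7 > 1. Counterexample: x = 0, y = 6, z = 14. d(x,z) = |0 - 14|^2.7 = 14^2.7 ≈ 1243.2134, but d(x,y) + d(y,z) = 6^2.7 + 8^2.7 ≈ 126.1852 + 274.374 = 400.5592. Since 1243.2134 > 400.5592, the triangle inequality is violated.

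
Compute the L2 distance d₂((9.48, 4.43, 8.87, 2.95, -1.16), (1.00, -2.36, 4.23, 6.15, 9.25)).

√(Σ(x_i - y_i)²) = √((9.48 - 1)² + (4.43 - (-2.36))² + (8.87 - 4.23)² + (2.95 - 6.15)² + (-1.16 - 9.25)²)
= √(8.48² + 6.79² + 4.64² + (-3.2)² + (-10.41)²) = √(71.9104 + 46.1041 + 21.5296 + 10.24 + 108.3681) = √258.1522 ≈ 16.0671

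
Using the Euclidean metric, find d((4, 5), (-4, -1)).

√(Σ(x_i - y_i)²) = √((4 - (-4))² + (5 - (-1))²)
= √(8² + 6²) = √(64 + 36) = √100 = 10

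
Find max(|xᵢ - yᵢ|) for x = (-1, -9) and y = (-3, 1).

max(|x_i - y_i|) = max(|-1 - (-3)|, |-9 - 1|) = max(2, 10) = 10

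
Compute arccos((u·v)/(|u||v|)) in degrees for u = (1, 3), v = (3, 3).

With u = (1, 3), v = (3, 3):
u·v = 1·3 + 3·3 = 3 + 9 = 12.
|u| = √(1² + 3²) = √10, |v| = √(3² + 3²) = √18, so |u||v| = √(10·18) = √180.
cos θ = (u·v)/(|u||v|) = 12/√180 ≈ 0.894427
θ = arccos(0.894427) ≈ 26.57°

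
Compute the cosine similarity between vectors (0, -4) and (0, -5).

With u = (0, -4), v = (0, -5):
u·v = 0·0 + (-4)·(-5) = 0 + 20 = 20.
|u| = √(0² + (-4)²) = √16, |v| = √(0² + (-5)²) = √25, so |u||v| = √(16·25) = √400 = 20.
cos θ = (u·v)/(|u||v|) = 20/20 = 1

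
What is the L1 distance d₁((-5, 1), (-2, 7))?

Σ|x_i - y_i| = |-5 - (-2)| + |1 - 7| = 3 + 6 = 9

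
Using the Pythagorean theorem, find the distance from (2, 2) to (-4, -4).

√(Σ(x_i - y_i)²) = √((2 - (-4))² + (2 - (-4))²)
= √(6² + 6²) = √(36 + 36) = √72 ≈ 8.4853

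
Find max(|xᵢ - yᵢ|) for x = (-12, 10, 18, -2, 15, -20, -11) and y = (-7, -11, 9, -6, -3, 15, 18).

max(|x_i - y_i|) = max(|-12 - (-7)|, |10 - (-11)|, |18 - 9|, |-2 - (-6)|, |15 - (-3)|, |-20 - 15|, |-11 - 18|) = max(5, 21, 9, 4, 18, 35, 29) = 35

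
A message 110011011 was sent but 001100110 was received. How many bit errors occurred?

Differing positions: 1, 2, 3, 4, 5, 6, 7, 9. Hamming distance = 8.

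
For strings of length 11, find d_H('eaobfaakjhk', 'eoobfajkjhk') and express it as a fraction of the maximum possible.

Differing positions: 2, 7. Hamming distance = 2. The maximum possible Hamming distance for length-11 strings is 11, so d_H/11 = 2/11 ≈ 0.1818.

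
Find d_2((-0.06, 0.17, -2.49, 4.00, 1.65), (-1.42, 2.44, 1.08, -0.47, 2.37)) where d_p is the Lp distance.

(Σ|x_i - y_i|^2)^(1/2) = (|-0.06 - (-1.42)|^2 + |0.17 - 2.44|^2 + |-2.49 - 1.08|^2 + |4 - (-0.47)|^2 + |1.65 - 2.37|^2)^(1/2)
= (1.36^2 + 2.27^2 + 3.57^2 + 4.47^2 + 0.72^2)^(1/2) = (1.8496 + 5.1529 + 12.7449 + 19.9809 + 0.5184)^(1/2) = (40.2467)^(1/2) ≈ 6.344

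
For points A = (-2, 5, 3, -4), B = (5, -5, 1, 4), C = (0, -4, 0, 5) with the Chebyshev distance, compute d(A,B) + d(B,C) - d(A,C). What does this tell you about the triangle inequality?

d(A,B) = max(7, 10, 2, 8) = 10, d(B,C) = max(5, 1, 1, 1) = 5, d(A,C) = max(2, 9, 3, 9) = 9.
d(A,B) + d(B,C) - d(A,C) = 10 + 5 - 9 = 15 - 9 = 6. This is ≥ 0, so the triangle inequality holds for these points.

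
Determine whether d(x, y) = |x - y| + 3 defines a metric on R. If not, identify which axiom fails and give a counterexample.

No. d fails identity of indiscernibles (specifically d(x,x) = 0): d(-8, -8) = |-8 - (-8)| + 3 = 0 + 3 = 3 ≠ 0.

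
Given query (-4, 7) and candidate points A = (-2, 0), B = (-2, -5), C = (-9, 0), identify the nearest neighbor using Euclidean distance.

Distances: d(A) ≈ 7.2801, d(B) ≈ 12.1655, d(C) ≈ 8.6023. Nearest: A = (-2, 0) with distance 7.2801.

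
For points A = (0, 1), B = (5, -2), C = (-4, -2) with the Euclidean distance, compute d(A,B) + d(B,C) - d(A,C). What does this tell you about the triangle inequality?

d(A,B) = √(5² + 3²) = √34 ≈ 5.831, d(B,C) = √(9² + 0²) = √81 = 9, d(A,C) = √(4² + 3²) = √25 = 5.
d(A,B) + d(B,C) - d(A,C) = 5.831 + 9 - 5 = 14.831 - 5 = 9.831 (to 4 decimal places). This is ≥ 0, so the triangle inequality holds for these points.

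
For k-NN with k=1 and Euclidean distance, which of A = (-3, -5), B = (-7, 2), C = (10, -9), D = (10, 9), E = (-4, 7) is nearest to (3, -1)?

Distances: d(A) ≈ 7.2111, d(B) ≈ 10.4403, d(C) ≈ 10.6301, d(D) ≈ 12.2066, d(E) ≈ 10.6301. Nearest: A = (-3, -5) with distance 7.2111.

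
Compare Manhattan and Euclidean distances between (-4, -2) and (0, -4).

L1 = |-4 - 0| + |-2 - (-4)| = 4 + 2 = 6
L2 = √(4² + 2²) = √20 ≈ 4.4721
L1 ≥ L2 always (equality iff movement is along one axis); L1 > L2 here.
Ratio L1/L2 = 6/√20 ≈ 1.3416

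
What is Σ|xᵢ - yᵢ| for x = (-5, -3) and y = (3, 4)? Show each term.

Σ|x_i - y_i| = |-5 - 3| + |-3 - 4| = 8 + 7 = 15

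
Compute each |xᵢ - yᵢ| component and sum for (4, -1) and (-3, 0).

Σ|x_i - y_i| = |4 - (-3)| + |-1 - 0| = 7 + 1 = 8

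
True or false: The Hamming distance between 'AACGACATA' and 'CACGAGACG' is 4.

Differing positions: 1, 6, 8, 9. Hamming distance = 4, so the claim is true.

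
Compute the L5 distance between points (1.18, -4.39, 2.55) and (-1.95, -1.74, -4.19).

(Σ|x_i - y_i|^5)^(1/5) = (|1.18 - (-1.95)|^5 + |-4.39 - (-1.74)|^5 + |2.55 - (-4.19)|^5)^(1/5)
= (3.13^5 + 2.65^5 + 6.74^5)^(1/5) ≈ (300.4151 + 130.6861 + 13909.1145)^(1/5) = (14340.2157)^(1/5) ≈ 6.7813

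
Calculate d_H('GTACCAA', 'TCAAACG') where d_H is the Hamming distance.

Differing positions: 1, 2, 4, 5, 6, 7. Hamming distance = 6.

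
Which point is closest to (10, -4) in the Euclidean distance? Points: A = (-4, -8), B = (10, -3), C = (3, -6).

Distances: d(A) ≈ 14.5602, d(B) = 1, d(C) ≈ 7.2801. Nearest: B = (10, -3) with distance 1.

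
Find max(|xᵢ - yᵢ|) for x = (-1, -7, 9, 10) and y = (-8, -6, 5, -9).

max(|x_i - y_i|) = max(|-1 - (-8)|, |-7 - (-6)|, |9 - 5|, |10 - (-9)|) = max(7, 1, 4, 19) = 19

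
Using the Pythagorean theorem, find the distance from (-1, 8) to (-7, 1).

√(Σ(x_i - y_i)²) = √((-1 - (-7))² + (8 - 1)²)
= √(6² + 7²) = √(36 + 49) = √85 ≈ 9.2195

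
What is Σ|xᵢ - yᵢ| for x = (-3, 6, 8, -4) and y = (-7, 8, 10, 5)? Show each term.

Σ|x_i - y_i| = |-3 - (-7)| + |6 - 8| + |8 - 10| + |-4 - 5| = 4 + 2 + 2 + 9 = 17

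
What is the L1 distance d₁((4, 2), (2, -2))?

Σ|x_i - y_i| = |4 - 2| + |2 - (-2)| = 2 + 4 = 6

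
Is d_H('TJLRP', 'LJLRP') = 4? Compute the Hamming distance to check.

Differing positions: 1. Hamming distance = 1, so the claim that d_H = 4 is false.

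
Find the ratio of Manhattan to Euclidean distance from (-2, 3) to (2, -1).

L1 = |-2 - 2| + |3 - (-1)| = 4 + 4 = 8
L2 = √(4² + 4²) = √32 ≈ 5.6569
L1 ≥ L2 always (equality iff movement is along one axis); L1 > L2 here.
Ratio L1/L2 = 8/√32 ≈ 1.4142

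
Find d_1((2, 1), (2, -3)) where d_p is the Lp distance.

Σ|x_i - y_i| = |2 - 2| + |1 - (-3)| = 0 + 4 = 4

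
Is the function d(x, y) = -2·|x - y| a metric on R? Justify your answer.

No. With c = -2 < 0, d fails non-negativity: d(7, 11) = -2·|7 - 11| = -2·4 = -8 < 0.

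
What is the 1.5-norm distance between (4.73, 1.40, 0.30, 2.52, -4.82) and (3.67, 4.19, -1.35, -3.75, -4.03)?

(Σ|x_i - y_i|^1.5)^(1/1.5) = (|4.73 - 3.67|^1.5 + |1.4 - 4.19|^1.5 + |0.3 - (-1.35)|^1.5 + |2.52 - (-3.75)|^1.5 + |-4.82 - (-4.03)|^1.5)^(1/1.5)
= (1.06^1.5 + 2.79^1.5 + 1.65^1.5 + 6.27^1.5 + 0.79^1.5)^(1/1.5) ≈ (1.0913 + 4.6602 + 2.1195 + 15.7001 + 0.7022)^(1/1.5) = (24.2733)^(1/1.5) ≈ 8.3834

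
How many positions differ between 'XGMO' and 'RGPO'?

Differing positions: 1, 3. Hamming distance = 2.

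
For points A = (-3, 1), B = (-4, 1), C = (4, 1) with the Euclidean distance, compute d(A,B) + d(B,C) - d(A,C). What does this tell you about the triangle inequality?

d(A,B) = √(1² + 0²) = √1 = 1, d(B,C) = √(8² + 0²) = √64 = 8, d(A,C) = √(7² + 0²) = √49 = 7.
d(A,B) + d(B,C) - d(A,C) = 1 + 8 - 7 = 9 - 7 = 2. This is ≥ 0, so the triangle inequality holds for these points.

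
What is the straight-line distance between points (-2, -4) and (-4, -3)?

√(Σ(x_i - y_i)²) = √((-2 - (-4))² + (-4 - (-3))²)
= √(2² + (-1)²) = √(4 + 1) = √5 ≈ 2.2361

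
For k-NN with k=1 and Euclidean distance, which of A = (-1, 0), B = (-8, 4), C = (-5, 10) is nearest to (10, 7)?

Distances: d(A) ≈ 13.0384, d(B) ≈ 18.2483, d(C) ≈ 15.2971. Nearest: A = (-1, 0) with distance 13.0384.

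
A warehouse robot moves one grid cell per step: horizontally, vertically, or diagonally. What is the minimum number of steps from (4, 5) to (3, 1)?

max(|x_i - y_i|) = max(|4 - 3|, |5 - 1|) = max(1, 4) = 4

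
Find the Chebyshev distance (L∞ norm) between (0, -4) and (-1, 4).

max(|x_i - y_i|) = max(|0 - (-1)|, |-4 - 4|) = max(1, 8) = 8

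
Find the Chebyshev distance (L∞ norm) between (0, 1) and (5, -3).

max(|x_i - y_i|) = max(|0 - 5|, |1 - (-3)|) = max(5, 4) = 5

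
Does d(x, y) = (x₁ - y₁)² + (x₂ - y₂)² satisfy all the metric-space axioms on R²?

No. The squared Euclidean distance fails the triangle inequality. Counterexample: x = (0, 0), y = (2, 5), z = (4, 10). d(x,z) = 4² + 10² = 116, but d(x,y) + d(y,z) = (2² + 5²) + (2² + 5²) = 29 + 29 = 58. Since 116 > 58, the triangle inequality is violated. (Note: √d, the ordinary Euclidean distance, IS a metric.)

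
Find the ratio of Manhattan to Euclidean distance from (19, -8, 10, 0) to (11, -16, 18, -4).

L1 = |19 - 11| + |-8 - (-16)| + |10 - 18| + |0 - (-4)| = 8 + 8 + 8 + 4 = 28
L2 = √(8² + 8² + 8² + 4²) = √208 ≈ 14.4222
L1 ≥ L2 always (equality iff movement is along one axis); L1 > L2 here.
Ratio L1/L2 = 28/√208 ≈ 1.9415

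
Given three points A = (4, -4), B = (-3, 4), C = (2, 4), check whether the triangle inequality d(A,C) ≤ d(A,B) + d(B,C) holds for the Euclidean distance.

d(A,B) = √(7² + 8²) = √113 ≈ 10.6301, d(B,C) = √(5² + 0²) = √25 = 5, d(A,C) = √(2² + 8²) = √68 ≈ 8.2462.
d(A,C) ≈ 8.2462 ≤ 10.6301 + 5 = 15.6301. Triangle inequality is satisfied.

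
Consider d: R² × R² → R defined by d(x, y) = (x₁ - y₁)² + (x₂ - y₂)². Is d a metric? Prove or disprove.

No. The squared Euclidean distance fails the triangle inequality. Counterexample: x = (0, 0), y = (2, 5), z = (4, 10). d(x,z) = 4² + 10² = 116, but d(x,y) + d(y,z) = (2² + 5²) + (2² + 5²) = 29 + 29 = 58. Since 116 > 58, the triangle inequality is violated. (Note: √d, the ordinary Euclidean distance, IS a metric.)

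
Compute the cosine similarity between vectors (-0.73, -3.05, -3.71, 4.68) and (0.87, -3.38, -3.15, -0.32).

With u = (-0.73, -3.05, -3.71, 4.68), v = (0.87, -3.38, -3.15, -0.32):
u·v = (-0.73)·0.87 + (-3.05)·(-3.38) + (-3.71)·(-3.15) + 4.68·(-0.32) = (-0.6351) + 10.309 + 11.6865 + (-1.4976) = 19.8628.
|u| = √((-0.73)² + (-3.05)² + (-3.71)² + 4.68²) = √(0.5329 + 9.3025 + 13.7641 + 21.9024) = √45.5019, |v| = √(0.87² + (-3.38)² + (-3.15)² + (-0.32)²) = √(0.7569 + 11.4244 + 9.9225 + 0.1024) = √22.2062.
cos θ = (u·v)/(|u||v|) = 19.8628/(√45.5019·√22.2062) ≈ 0.6249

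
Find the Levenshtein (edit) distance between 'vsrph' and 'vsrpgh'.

Let D[i][j] be the edit distance between the first i characters of 'vsrph' and the first j characters of 'vsrpgh', with D[i][0] = i, D[0][j] = j, and D[i][j] = D[i-1][j-1] if the characters match, else 1 + min(D[i-1][j], D[i][j-1], D[i-1][j-1]). Filling the table (rows: prefixes of 'vsrph', columns: prefixes of 'vsrpgh'):
     ε  v  s  r  p  g  h
  ε  0  1  2  3  4  5  6
  v  1  0  1  2  3  4  5
  s  2  1  0  1  2  3  4
  r  3  2  1  0  1  2  3
  p  4  3  2  1  0  1  2
  h  5  4  3  2  1  1  1
The bottom-right entry gives D[5][6] = 1, so no sequence of fewer than 1 edit works. Backtracking through the table gives one optimal edit sequence (1 edit):
  vsrph → vsrpgh (ins g @5)
Edit distance = 1.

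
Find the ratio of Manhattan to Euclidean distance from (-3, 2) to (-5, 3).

L1 = |-3 - (-5)| + |2 - 3| = 2 + 1 = 3
L2 = √(2² + 1²) = √5 ≈ 2.2361
L1 ≥ L2 always (equality iff movement is along one axis); L1 > L2 here.
Ratio L1/L2 = 3/√5 ≈ 1.3416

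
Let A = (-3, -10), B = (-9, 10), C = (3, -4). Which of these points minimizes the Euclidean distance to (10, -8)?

Distances: d(A) ≈ 13.1529, d(B) ≈ 26.1725, d(C) ≈ 8.0623. Nearest: C = (3, -4) with distance 8.0623.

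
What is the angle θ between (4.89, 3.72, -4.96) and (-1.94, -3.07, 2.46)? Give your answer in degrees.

With u = (4.89, 3.72, -4.96), v = (-1.94, -3.07, 2.46):
u·v = 4.89·(-1.94) + 3.72·(-3.07) + (-4.96)·2.46 = (-9.4866) + (-11.4204) + (-12.2016) = -33.1086.
|u| = √(4.89² + 3.72² + (-4.96)²) = √(23.9121 + 13.8384 + 24.6016) = √62.3521, |v| = √((-1.94)² + (-3.07)² + 2.46²) = √(3.7636 + 9.4249 + 6.0516) = √19.2401.
cos θ = (u·v)/(|u||v|) = -33.1086/(√62.3521·√19.2401) ≈ -0.955898
θ = arccos(-0.955898) ≈ 162.92°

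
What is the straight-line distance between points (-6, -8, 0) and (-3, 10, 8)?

√(Σ(x_i - y_i)²) = √((-6 - (-3))² + (-8 - 10)² + (0 - 8)²)
= √((-3)² + (-18)² + (-8)²) = √(9 + 324 + 64) = √397 ≈ 19.9249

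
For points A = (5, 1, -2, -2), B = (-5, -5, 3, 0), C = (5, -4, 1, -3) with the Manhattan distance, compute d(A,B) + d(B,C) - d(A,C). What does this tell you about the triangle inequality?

d(A,B) = 10 + 6 + 5 + 2 = 23, d(B,C) = 10 + 1 + 2 + 3 = 16, d(A,C) = 0 + 5 + 3 + 1 = 9.
d(A,B) + d(B,C) - d(A,C) = 23 + 16 - 9 = 39 - 9 = 30. This is ≥ 0, so the triangle inequality holds for these points.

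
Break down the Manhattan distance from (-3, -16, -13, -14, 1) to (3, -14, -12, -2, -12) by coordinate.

Σ|x_i - y_i| = |-3 - 3| + |-16 - (-14)| + |-13 - (-12)| + |-14 - (-2)| + |1 - (-12)| = 6 + 2 + 1 + 12 + 13 = 34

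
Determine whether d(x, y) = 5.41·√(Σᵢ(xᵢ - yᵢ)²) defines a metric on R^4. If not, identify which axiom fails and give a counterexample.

Yes. The L2 (Euclidean) norm induces a metric on R^4, and multiplying a metric by a positive constant 5.41 > 0 preserves all four axioms: non-negativity (5.41·||x-y|| ≥ 0), identity (5.41·||x-y|| = 0 ⟺ ||x-y|| = 0 ⟺ x = y), symmetry (||x-y|| = ||y-x||), and the triangle inequality (5.41·||x-z|| ≤ 5.41·||x-y|| + 5.41·||y-z||). So d is a metric.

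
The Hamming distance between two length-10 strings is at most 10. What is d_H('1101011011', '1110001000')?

Differing positions: 3, 4, 6, 9, 10. Hamming distance = 5. The maximum possible Hamming distance for length-10 strings is 10, so d_H/10 = 5/10 = 0.5.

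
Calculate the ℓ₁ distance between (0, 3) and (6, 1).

Σ|x_i - y_i| = |0 - 6| + |3 - 1| = 6 + 2 = 8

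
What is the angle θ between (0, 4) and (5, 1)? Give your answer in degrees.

With u = (0, 4), v = (5, 1):
u·v = 0·5 + 4·1 = 0 + 4 = 4.
|u| = √(0² + 4²) = √16, |v| = √(5² + 1²) = √26, so |u||v| = √(16·26) = √416.
cos θ = (u·v)/(|u||v|) = 4/√416 ≈ 0.196116
θ = arccos(0.196116) ≈ 78.69°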